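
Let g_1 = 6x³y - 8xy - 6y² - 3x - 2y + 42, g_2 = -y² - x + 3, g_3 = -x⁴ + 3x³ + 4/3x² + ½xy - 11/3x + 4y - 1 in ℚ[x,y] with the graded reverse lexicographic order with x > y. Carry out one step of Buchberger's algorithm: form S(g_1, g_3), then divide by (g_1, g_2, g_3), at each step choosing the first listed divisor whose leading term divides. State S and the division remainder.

lcm(LM(g_1), LM(g_3)) = x⁴y.
S = (lcm/LT(g_1))·g_1 − (lcm/LT(g_3))·g_3 = 3x³y - ½xy² - ½x² - 4xy + 4y² + 7x - y.
Reduce S modulo (g_1, g_2, g_3) in that order:
  leading term x³y: subtract (½)·g_1 from 3x³y - ½xy² - ½x² - 4xy + 4y² + 7x - y → -½xy² - ½x² + 7y² + 17/2x - 21
  leading term xy²: subtract (½x)·g_2 from -½xy² - ½x² + 7y² + 17/2x - 21 → 7y² + 7x - 21
  leading term y²: subtract (-7)·g_2 from 7y² + 7x - 21 → 0
The remainder is 0, so this S-polynomial contributes no new basis element.
This is the inner loop of Buchberger's algorithm — each nonzero remainder becomes a new basis element.

S(g_1, g_3) = 3x³y - ½xy² - ½x² - 4xy + 4y² + 7x - y; remainder on division = 0.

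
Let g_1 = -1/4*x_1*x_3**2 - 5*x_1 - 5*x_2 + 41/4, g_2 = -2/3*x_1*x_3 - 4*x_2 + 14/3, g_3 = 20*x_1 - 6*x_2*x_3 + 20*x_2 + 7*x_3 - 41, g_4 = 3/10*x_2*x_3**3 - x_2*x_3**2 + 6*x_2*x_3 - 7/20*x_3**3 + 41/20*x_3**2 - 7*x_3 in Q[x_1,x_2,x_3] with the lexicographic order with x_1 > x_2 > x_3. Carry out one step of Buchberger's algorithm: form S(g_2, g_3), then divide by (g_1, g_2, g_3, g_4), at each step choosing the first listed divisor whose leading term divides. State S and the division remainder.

lcm(LM(g_2), LM(g_3)) = x_1*x_3.
S = (lcm/LT(g_2))·g_2 − (lcm/LT(g_3))·g_3 = 3/10*x_2*x_3**2 - x_2*x_3 + 6*x_2 - 7/20*x_3**2 + 41/20*x_3 - 7.
Reduce S modulo (g_1, g_2, g_3, g_4) in that order:
  leading term x_2*x_3**2: no divisor's leading term divides it; move 3/10*x_2*x_3**2 to the remainder.
  leading term x_2*x_3: no divisor's leading term divides it; move -x_2*x_3 to the remainder.
  leading term x_2: no divisor's leading term divides it; move 6*x_2 to the remainder.
  leading term x_3**2: no divisor's leading term divides it; move -7/20*x_3**2 to the remainder.
  leading term x_3: no divisor's leading term divides it; move 41/20*x_3 to the remainder.
  leading term 1: no divisor's leading term divides it; move -7 to the remainder.
The remainder 3/10*x_2*x_3**2 - x_2*x_3 + 6*x_2 - 7/20*x_3**2 + 41/20*x_3 - 7 is nonzero, so it would be added as the next basis element.

S(g_2, g_3) = 3/10*x_2*x_3**2 - x_2*x_3 + 6*x_2 - 7/20*x_3**2 + 41/20*x_3 - 7; remainder on division = 3/10*x_2*x_3**2 - x_2*x_3 + 6*x_2 - 7/20*x_3**2 + 41/20*x_3 - 7.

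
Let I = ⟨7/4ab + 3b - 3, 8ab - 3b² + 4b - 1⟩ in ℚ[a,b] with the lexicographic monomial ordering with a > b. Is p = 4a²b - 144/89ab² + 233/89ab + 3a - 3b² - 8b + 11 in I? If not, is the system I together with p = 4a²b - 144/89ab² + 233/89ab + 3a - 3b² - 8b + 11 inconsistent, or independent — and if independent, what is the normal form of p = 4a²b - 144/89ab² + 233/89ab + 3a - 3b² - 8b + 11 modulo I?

4a²b - 144/89ab² + 233/89ab + 3a - 3b² - 8b + 11 is independent of I; its normal form modulo I is 108/89b - 108/89.

First compute the reduced Gröbner basis of I by Buchberger's algorithm.
f_1 = 7/4ab + 3b - 3, LT = ab.
f_2 = 8ab - 3b² + 4b - 1, LT = ab.

S(f_1,f_2): lcm = ab. S = ⅜b² + 17/14b - 89/56.
  leading term b²: no divisor's leading term divides it; move ⅜b² to the remainder.
  leading term b: no divisor's leading term divides it; move 17/14b to the remainder.
  leading term 1: no divisor's leading term divides it; move -89/56 to the remainder.
  remainder ⅜b² + 17/14b - 89/56 ≠ 0; add h_3 = ⅜b² + 17/14b - 89/56 to the basis.

S(f_1,h_3): lcm = ab². S = -68/21ab + 89/21a + 12/7b² - 12/7b.
  leading term ab: subtract (-272/147)·f_1 from -68/21ab + 89/21a + 12/7b² - 12/7b → 89/21a + 12/7b² + 188/49b - 272/49
  leading term a: no divisor's leading term divides it; move 89/21a to the remainder.
  leading term b²: subtract (32/7)·h_3 from 12/7b² + 188/49b - 272/49 → -12/7b + 12/7
  leading term b: no divisor's leading term divides it; move -12/7b to the remainder.
  leading term 1: no divisor's leading term divides it; move 12/7 to the remainder.
  remainder 89/21a - 12/7b + 12/7 ≠ 0; add h_4 = 89/21a - 12/7b + 12/7 to the basis.

The other S-polynomials (S(f_2,h_3), S(f_1,h_4), S(f_2,h_4), S(h_3,h_4)) all reduce to 0 modulo the current basis, so we have a Gröbner basis.
Inter-reduce: drop elements whose leading term is divisible by another's, tail-reduce, and make monic.
Reduced Gröbner basis: {a - 36/89b + 36/89, b² + 68/21b - 89/21}.
Label its elements g_1 = a - 36/89b + 36/89, g_2 = b² + 68/21b - 89/21.

Reduce p = 4a²b - 144/89ab² + 233/89ab + 3a - 3b² - 8b + 11 modulo G:
  leading term a²b: subtract (4ab)·g_1 from 4a²b - 144/89ab² + 233/89ab + 3a - 3b² - 8b + 11 → ab + 3a - 3b² - 8b + 11
  leading term ab: subtract (b)·g_1 from ab + 3a - 3b² - 8b + 11 → 3a - 231/89b² - 748/89b + 11
  leading term a: subtract (3)·g_1 from 3a - 231/89b² - 748/89b + 11 → -231/89b² - 640/89b + 871/89
  leading term b²: subtract (-231/89)·g_2 from -231/89b² - 640/89b + 871/89 → 108/89b - 108/89
  leading term b: no divisor's leading term divides it; move 108/89b to the remainder.
  leading term 1: no divisor's leading term divides it; move -108/89 to the remainder.
  normal form = 108/89b - 108/89.
The normal form is nonzero, so p ∉ I. Since p minus its normal form lies in I, I + (p) = I + (r) where r = 108/89b - 108/89; decide whether this ideal is the whole ring.
Run Buchberger on G together with r (pairs among the g_i already reduce to 0 since G is a Gröbner basis):
g_1 = a - 36/89b + 36/89, LT = a.
g_2 = b² + 68/21b - 89/21, LT = b².
r = 108/89b - 108/89, LT = b.

The S-polynomials (S(g_1,g_2), S(g_1,r), S(g_2,r)) all reduce to 0 modulo the current basis, so we have a Gröbner basis.
Inter-reduce: drop elements whose leading term is divisible by another's, tail-reduce, and make monic.
Reduced Gröbner basis: {a, b - 1}.
The reduced Gröbner basis of I + (p) is {a, b - 1} ≠ {1}, a proper ideal, so the enlarged system stays consistent: p is independent of I, with normal form 108/89b - 108/89.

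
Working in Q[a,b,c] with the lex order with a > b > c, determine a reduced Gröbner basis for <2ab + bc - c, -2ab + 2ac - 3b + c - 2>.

G = {ab + 1/2bc - 1/2c, ac + 1/2bc - 3/2b - 1, b^2c - 3b^2 - bc^2 - 2b + c^2}

f_1 = 2ab + bc - c, LT = ab.
f_2 = -2ab + 2ac - 3b + c - 2, LT = ab.

S(f_1,f_2): lcm = ab. S = ac + 1/2bc - 3/2b - 1.
  reduce S modulo (f_1, f_2):
  remainder ac + 1/2bc - 3/2b - 1 ≠ 0; add g_3 = ac + 1/2bc - 3/2b - 1 to the basis.

S(f_1,g_3): lcm = abc. S = -1/2b^2c + 3/2b^2 + 1/2bc^2 + b - 1/2c^2.
  reduce S modulo (f_1, f_2, g_3):
  remainder -1/2b^2c + 3/2b^2 + 1/2bc^2 + b - 1/2c^2 ≠ 0; add g_4 = -1/2b^2c + 3/2b^2 + 1/2bc^2 + b - 1/2c^2 to the basis.

The other S-polynomials (S(f_2,g_3), S(f_1,g_4), S(f_2,g_4), S(g_3,g_4)) all reduce to 0 modulo the current basis, so we have a Gröbner basis.
Inter-reduce: drop elements whose leading term is divisible by another's, tail-reduce, and make monic.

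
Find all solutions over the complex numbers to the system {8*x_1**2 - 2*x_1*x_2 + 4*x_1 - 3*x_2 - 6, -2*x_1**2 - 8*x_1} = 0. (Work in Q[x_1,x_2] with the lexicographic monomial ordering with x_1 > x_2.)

Compute a lex Gröbner basis by Buchberger's algorithm.
f_1 = 8*x_1**2 - 2*x_1*x_2 + 4*x_1 - 3*x_2 - 6, LT = x_1**2.
f_2 = -2*x_1**2 - 8*x_1, LT = x_1**2.

S(f_1,f_2): lcm = x_1**2. S = -1/4*x_1*x_2 - 7/2*x_1 - 3/8*x_2 - 3/4.
  leading term x_1*x_2: no divisor's leading term divides it; move -1/4*x_1*x_2 to the remainder.
  leading term x_1: no divisor's leading term divides it; move -7/2*x_1 to the remainder.
  leading term x_2: no divisor's leading term divides it; move -3/8*x_2 to the remainder.
  leading term 1: no divisor's leading term divides it; move -3/4 to the remainder.
  remainder -1/4*x_1*x_2 - 7/2*x_1 - 3/8*x_2 - 3/4 ≠ 0; add h_3 = -1/4*x_1*x_2 - 7/2*x_1 - 3/8*x_2 - 3/4 to the basis.

S(f_1,h_3): lcm = x_1**2*x_2. S = -14*x_1**2 - 1/4*x_1*x_2**2 - x_1*x_2 - 3*x_1 - 3/8*x_2**2 - 3/4*x_2.
  leading term x_1**2: subtract (-7/4)·f_1 from -14*x_1**2 - 1/4*x_1*x_2**2 - x_1*x_2 - 3*x_1 - 3/8*x_2**2 - 3/4*x_2 → -1/4*x_1*x_2**2 - 9/2*x_1*x_2 + 4*x_1 - 3/8*x_2**2 - 6*x_2 - 21/2
  leading term x_1*x_2**2: subtract (x_2)·h_3 from -1/4*x_1*x_2**2 - 9/2*x_1*x_2 + 4*x_1 - 3/8*x_2**2 - 6*x_2 - 21/2 → -x_1*x_2 + 4*x_1 - 21/4*x_2 - 21/2
  leading term x_1*x_2: subtract (4)·h_3 from -x_1*x_2 + 4*x_1 - 21/4*x_2 - 21/2 → 18*x_1 - 15/4*x_2 - 15/2
  leading term x_1: no divisor's leading term divides it; move 18*x_1 to the remainder.
  leading term x_2: no divisor's leading term divides it; move -15/4*x_2 to the remainder.
  leading term 1: no divisor's leading term divides it; move -15/2 to the remainder.
  remainder 18*x_1 - 15/4*x_2 - 15/2 ≠ 0; add h_4 = 18*x_1 - 15/4*x_2 - 15/2 to the basis.

S(h_3,h_4): lcm = x_1*x_2. S = 14*x_1 + 5/24*x_2**2 + 23/12*x_2 + 3.
  leading term x_1: subtract (7/9)·h_4 from 14*x_1 + 5/24*x_2**2 + 23/12*x_2 + 3 → 5/24*x_2**2 + 29/6*x_2 + 53/6
  leading term x_2**2: no divisor's leading term divides it; move 5/24*x_2**2 to the remainder.
  leading term x_2: no divisor's leading term divides it; move 29/6*x_2 to the remainder.
  leading term 1: no divisor's leading term divides it; move 53/6 to the remainder.
  remainder 5/24*x_2**2 + 29/6*x_2 + 53/6 ≠ 0; add h_5 = 5/24*x_2**2 + 29/6*x_2 + 53/6 to the basis.

The other S-polynomials (S(f_2,h_3), S(f_1,h_4), S(f_2,h_4), S(f_1,h_5), S(f_2,h_5), S(h_3,h_5), S(h_4,h_5)) all reduce to 0 modulo the current basis, so we have a Gröbner basis.
Inter-reduce: drop elements whose leading term is divisible by another's, tail-reduce, and make monic.
Reduced Gröbner basis: {x_1 - 5/24*x_2 - 5/12, x_2**2 + 116/5*x_2 + 212/5}.

Elimination: the polynomial x_2**2 + 116/5*x_2 + 212/5 lies in the elimination ideal for x_2, so x_2 ∈ {-106/5, -2}. For each such x_2, the remaining basis elements (now univariate) give the rest of the solution.
  x_2 = -106/5: the earlier basis element becomes x_1 + 4 = 0, giving x_1 = -4 — point (-4, -106/5).
  x_2 = -2: the earlier basis element becomes x_1 = 0, giving x_1 = 0 — point (0, -2).
Each listed point satisfies every original equation (direct substitution).
A lex Gröbner basis triangularizes the system, enabling back-substitution.

{(-4, -106/5), (0, -2)}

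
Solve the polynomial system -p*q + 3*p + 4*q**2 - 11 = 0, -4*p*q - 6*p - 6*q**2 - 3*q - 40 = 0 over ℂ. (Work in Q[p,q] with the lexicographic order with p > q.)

Compute a lex Gröbner basis by Buchberger's algorithm.
f_1 = -p*q + 3*p + 4*q**2 - 11, LT = p*q.
f_2 = -4*p*q - 6*p - 6*q**2 - 3*q - 40, LT = p*q.

S(f_1,f_2): lcm = p*q. S = -9/2*p - 11/2*q**2 - 3/4*q + 1.
  leading term p: no divisor's leading term divides it; move -9/2*p to the remainder.
  leading term q**2: no divisor's leading term divides it; move -11/2*q**2 to the remainder.
  leading term q: no divisor's leading term divides it; move -3/4*q to the remainder.
  leading term 1: no divisor's leading term divides it; move 1 to the remainder.
  remainder -9/2*p - 11/2*q**2 - 3/4*q + 1 ≠ 0; add h_3 = -9/2*p - 11/2*q**2 - 3/4*q + 1 to the basis.

S(f_1,h_3): lcm = p*q. S = -3*p - 11/9*q**3 - 25/6*q**2 + 2/9*q + 11.
  leading term p: subtract (2/3)·h_3 from -3*p - 11/9*q**3 - 25/6*q**2 + 2/9*q + 11 → -11/9*q**3 - 1/2*q**2 + 13/18*q + 31/3
  leading term q**3: no divisor's leading term divides it; move -11/9*q**3 to the remainder.
  leading term q**2: no divisor's leading term divides it; move -1/2*q**2 to the remainder.
  leading term q: no divisor's leading term divides it; move 13/18*q to the remainder.
  leading term 1: no divisor's leading term divides it; move 31/3 to the remainder.
  remainder -11/9*q**3 - 1/2*q**2 + 13/18*q + 31/3 ≠ 0; add h_4 = -11/9*q**3 - 1/2*q**2 + 13/18*q + 31/3 to the basis.

The other S-polynomials (S(f_2,h_3), S(f_1,h_4), S(f_2,h_4), S(h_3,h_4)) all reduce to 0 modulo the current basis, so we have a Gröbner basis.
Inter-reduce: drop elements whose leading term is divisible by another's, tail-reduce, and make monic.
Reduced Gröbner basis: {p + 11/9*q**2 + 1/6*q - 2/9, q**3 + 9/22*q**2 - 13/22*q - 93/11}.

From the last basis element, q**3 + 9/22*q**2 - 13/22*q - 93/11 = 0, so q takes values in {2, -53/44 - 5*sqrt(215)*I/44, -53/44 + 5*sqrt(215)*I/44}. Each choice, substituted upward through the basis, yields the corresponding point(s) of the solution set.
  q = 2: the earlier basis element becomes p + 5 = 0, giving p = -5 — point (-5, 2).
  q = -53/44 - 5*sqrt(215)*I/44: the earlier basis element becomes p - 809/396 + 125*sqrt(215)*I/396 = 0, giving p = 809/396 - 125*sqrt(215)*I/396 — point (809/396 - 125*sqrt(215)*I/396, -53/44 - 5*sqrt(215)*I/44).
  q = -53/44 + 5*sqrt(215)*I/44: the earlier basis element becomes p - 809/396 - 125*sqrt(215)*I/396 = 0, giving p = 809/396 + 125*sqrt(215)*I/396 — point (809/396 + 125*sqrt(215)*I/396, -53/44 + 5*sqrt(215)*I/44).
Substituting each solution back into the original system confirms all equations vanish.
A lex Gröbner basis triangularizes the system, enabling back-substitution.

{(-5, 2), (809/396 - 125*sqrt(215)*I/396, -53/44 - 5*sqrt(215)*I/44), (809/396 + 125*sqrt(215)*I/396, -53/44 + 5*sqrt(215)*I/44)}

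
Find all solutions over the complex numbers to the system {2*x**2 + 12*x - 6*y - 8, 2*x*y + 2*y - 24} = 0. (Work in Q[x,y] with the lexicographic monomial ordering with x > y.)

Compute a lex Gröbner basis by Buchberger's algorithm.
f_1 = 2*x**2 + 12*x - 6*y - 8, LT = x**2.
f_2 = 2*x*y + 2*y - 24, LT = x*y.

S(f_1,f_2): lcm = x**2*y. S = 5*x*y + 12*x - 3*y**2 - 4*y.
  leading term x*y: subtract (5/2)·f_2 from 5*x*y + 12*x - 3*y**2 - 4*y → 12*x - 3*y**2 - 9*y + 60
  leading term x: no divisor's leading term divides it; move 12*x to the remainder.
  leading term y**2: no divisor's leading term divides it; move -3*y**2 to the remainder.
  leading term y: no divisor's leading term divides it; move -9*y to the remainder.
  leading term 1: no divisor's leading term divides it; move 60 to the remainder.
  remainder 12*x - 3*y**2 - 9*y + 60 ≠ 0; add h_3 = 12*x - 3*y**2 - 9*y + 60 to the basis.

S(f_1,h_3): lcm = x**2. S = 1/4*x*y**2 + 3/4*x*y + x - 3*y - 4.
  leading term x*y**2: subtract (1/8*y)·f_2 from 1/4*x*y**2 + 3/4*x*y + x - 3*y - 4 → 3/4*x*y + x - 1/4*y**2 - 4
  leading term x*y: subtract (3/8)·f_2 from 3/4*x*y + x - 1/4*y**2 - 4 → x - 1/4*y**2 - 3/4*y + 5
  leading term x: subtract (1/12)·h_3 from x - 1/4*y**2 - 3/4*y + 5 → 0
  remainder 0.

S(f_2,h_3): lcm = x*y. S = 1/4*y**3 + 3/4*y**2 - 4*y - 12.
  leading term y**3: no divisor's leading term divides it; move 1/4*y**3 to the remainder.
  leading term y**2: no divisor's leading term divides it; move 3/4*y**2 to the remainder.
  leading term y: no divisor's leading term divides it; move -4*y to the remainder.
  leading term 1: no divisor's leading term divides it; move -12 to the remainder.
  remainder 1/4*y**3 + 3/4*y**2 - 4*y - 12 ≠ 0; add h_4 = 1/4*y**3 + 3/4*y**2 - 4*y - 12 to the basis.

S(f_1,h_4): leading monomials are coprime, so the S-polynomial reduces to 0 (Buchberger's first criterion).
S(f_2,h_4): lcm = x*y**3. S = -3*x*y**2 + 16*x*y + 48*x + y**3 - 12*y**2.
  leading term x*y**2: subtract (-3/2*y)·f_2 from -3*x*y**2 + 16*x*y + 48*x + y**3 - 12*y**2 → 16*x*y + 48*x + y**3 - 9*y**2 - 36*y
  leading term x*y: subtract (8)·f_2 from 16*x*y + 48*x + y**3 - 9*y**2 - 36*y → 48*x + y**3 - 9*y**2 - 52*y + 192
  leading term x: subtract (4)·h_3 from 48*x + y**3 - 9*y**2 - 52*y + 192 → y**3 + 3*y**2 - 16*y - 48
  leading term y**3: subtract (4)·h_4 from y**3 + 3*y**2 - 16*y - 48 → 0
  remainder 0.

S(h_3,h_4): leading monomials are coprime, so the S-polynomial reduces to 0 (Buchberger's first criterion).
Every S-polynomial of the final basis reduces to 0, so we have a Gröbner basis.
Inter-reduce: drop elements whose leading term is divisible by another's, tail-reduce, and make monic.
Reduced Gröbner basis: {x - 1/4*y**2 - 3/4*y + 5, y**3 + 3*y**2 - 16*y - 48}.

The lex basis is triangular: the last element involves only y. Solving y**3 + 3*y**2 - 16*y - 48 = 0 gives y ∈ {-4, -3, 4}; substituting each value into the earlier elements determines the remaining variables.
  y = -4: the earlier basis element becomes x + 4 = 0, giving x = -4 — point (-4, -4).
  y = -3: the earlier basis element becomes x + 5 = 0, giving x = -5 — point (-5, -3).
  y = 4: the earlier basis element becomes x - 2 = 0, giving x = 2 — point (2, 4).
A lex Gröbner basis triangularizes the system, enabling back-substitution.

{(-4, -4), (-5, -3), (2, 4)}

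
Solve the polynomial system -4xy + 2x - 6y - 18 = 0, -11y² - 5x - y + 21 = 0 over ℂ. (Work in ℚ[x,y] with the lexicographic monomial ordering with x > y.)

Compute a lex Gröbner basis by Buchberger's algorithm.
f_1 = -4xy + 2x - 6y - 18, LT = xy.
f_2 = -5x - 11y² - y + 21, LT = x.

S(f_1,f_2): lcm = xy. S = -½x - 11/5y³ - ⅕y² + 57/10y + 9/2.
  leading term x: subtract (1/10)·f_2 from -½x - 11/5y³ - ⅕y² + 57/10y + 9/2 → -11/5y³ + 9/10y² + 29/5y + 12/5
  leading term y³: no divisor's leading term divides it; move -11/5y³ to the remainder.
  leading term y²: no divisor's leading term divides it; move 9/10y² to the remainder.
  leading term y: no divisor's leading term divides it; move 29/5y to the remainder.
  leading term 1: no divisor's leading term divides it; move 12/5 to the remainder.
  remainder -11/5y³ + 9/10y² + 29/5y + 12/5 ≠ 0; add h_3 = -11/5y³ + 9/10y² + 29/5y + 12/5 to the basis.

The other S-polynomials (S(f_1,h_3), S(f_2,h_3)) all reduce to 0 modulo the current basis, so we have a Gröbner basis.
Inter-reduce: drop elements whose leading term is divisible by another's, tail-reduce, and make monic.
Reduced Gröbner basis: {x + 11/5y² + ⅕y - 21/5, y³ - 9/22y² - 29/11y - 12/11}.

Since the basis is lex-ordered, y³ - 9/22y² - 29/11y - 12/11 is univariate in y. Its roots are {-12/11, -1/2, 2}. Back-substituting each root into the other basis elements fixes the other coordinates.
  y = -12/11: the earlier basis element becomes x - 9/5 = 0, giving x = 9/5 — point (9/5, -12/11).
  y = -1/2: the earlier basis element becomes x - 15/4 = 0, giving x = 15/4 — point (15/4, -1/2).
  y = 2: the earlier basis element becomes x + 5 = 0, giving x = -5 — point (-5, 2).
Check: every point annihilates each of the original generators.

{(9/5, -12/11), (15/4, -1/2), (-5, 2)}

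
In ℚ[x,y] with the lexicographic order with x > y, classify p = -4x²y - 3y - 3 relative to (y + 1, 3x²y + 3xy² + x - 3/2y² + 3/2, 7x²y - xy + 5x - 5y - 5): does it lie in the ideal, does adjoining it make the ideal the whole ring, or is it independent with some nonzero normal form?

First compute the reduced Gröbner basis of I by Buchberger's algorithm.
f_1 = y + 1, LT = y.
f_2 = 3x²y + 3xy² + x - 3/2y² + 3/2, LT = x²y.
f_3 = 7x²y - xy + 5x - 5y - 5, LT = x²y.

S(f_1,f_2): lcm = x²y. S = x² - xy² - ⅓x + ½y² - ½.
  leading term x²: no divisor's leading term divides it; move x² to the remainder.
  leading term xy²: subtract (-xy)·f_1 from -xy² - ⅓x + ½y² - ½ → xy - ⅓x + ½y² - ½
  leading term xy: subtract (x)·f_1 from xy - ⅓x + ½y² - ½ → -4/3x + ½y² - ½
  leading term x: no divisor's leading term divides it; move -4/3x to the remainder.
  leading term y²: subtract (½y)·f_1 from ½y² - ½ → -½y - ½
  leading term y: subtract (-½)·f_1 from -½y - ½ → 0
  remainder x² - 4/3x ≠ 0; add h_4 = x² - 4/3x to the basis.

S(f_1,f_3): lcm = x²y. S = x² + 1/7xy - 5/7x + 5/7y + 5/7.
  leading term x²: subtract (1)·h_4 from x² + 1/7xy - 5/7x + 5/7y + 5/7 → 1/7xy + 13/21x + 5/7y + 5/7
  leading term xy: subtract (1/7x)·f_1 from 1/7xy + 13/21x + 5/7y + 5/7 → 10/21x + 5/7y + 5/7
  leading term x: no divisor's leading term divides it; move 10/21x to the remainder.
  leading term y: subtract (5/7)·f_1 from 5/7y + 5/7 → 0
  remainder 10/21x ≠ 0; add h_5 = 10/21x to the basis.

The other S-polynomials (S(f_2,f_3), S(f_1,h_4), S(f_2,h_4), S(f_3,h_4), S(f_1,h_5), S(f_2,h_5), S(f_3,h_5), S(h_4,h_5)) all reduce to 0 modulo the current basis, so we have a Gröbner basis.
Inter-reduce: drop elements whose leading term is divisible by another's, tail-reduce, and make monic.
Reduced Gröbner basis: {x, y + 1}.
Label its elements g_1 = x, g_2 = y + 1.

Reduce p = -4x²y - 3y - 3 modulo G:
  leading term x²y: subtract (-4xy)·g_1 from -4x²y - 3y - 3 → -3y - 3
  leading term y: subtract (-3)·g_2 from -3y - 3 → 0
  normal form = 0.
Since the normal form is 0, p ∈ I.

-4x²y - 3y - 3 lies in I (it reduces to 0).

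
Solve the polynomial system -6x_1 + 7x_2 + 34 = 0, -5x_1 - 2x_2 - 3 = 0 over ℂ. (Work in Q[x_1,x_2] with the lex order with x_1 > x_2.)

Compute a lex Gröbner basis by Buchberger's algorithm.
f_1 = -6x_1 + 7x_2 + 34, LT = x_1.
f_2 = -5x_1 - 2x_2 - 3, LT = x_1.

S(f_1,f_2): lcm = x_1. S = -47/30x_2 - 94/15.
  reduce S modulo (f_1, f_2):
  remainder -47/30x_2 - 94/15 ≠ 0; add h_3 = -47/30x_2 - 94/15 to the basis.

The other S-polynomials (S(f_1,h_3), S(f_2,h_3)) all reduce to 0 modulo the current basis, so we have a Gröbner basis.
Inter-reduce: drop elements whose leading term is divisible by another's, tail-reduce, and make monic.
Reduced Gröbner basis: {x_1 - 1, x_2 + 4}.

The lex basis is triangular: the last element involves only x_2. Solving x_2 + 4 = 0 gives x_2 ∈ {-4}; substituting each value into the earlier elements determines the remaining variables.
  x_2 = -4: the earlier basis element becomes x_1 - 1 = 0, giving x_1 = 1 — point (1, -4).
Zero-dimensionality of the ideal guarantees finitely many solutions over ℂ.

{(1, -4)}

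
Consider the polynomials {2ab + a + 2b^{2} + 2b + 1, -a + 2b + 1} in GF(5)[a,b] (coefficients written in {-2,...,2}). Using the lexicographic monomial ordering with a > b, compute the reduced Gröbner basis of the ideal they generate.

f_1 = 2ab + a + 2b^{2} + 2b + 1, LT = ab.
f_2 = -a + 2b + 1, LT = a.

S(f_1,f_2): lcm = ab. S = -2a - 2b^{2} + 2b - 2.
  reduce S modulo (f_1, f_2):
  remainder -2b^{2} - 2b + 1 ≠ 0; add g_3 = -2b^{2} - 2b + 1 to the basis.

The other S-polynomials (S(f_1,g_3), S(f_2,g_3)) all reduce to 0 modulo the current basis, so we have a Gröbner basis.
Inter-reduce: drop elements whose leading term is divisible by another's, tail-reduce, and make monic.

G = {a - 2b - 1, b^{2} + b + 2}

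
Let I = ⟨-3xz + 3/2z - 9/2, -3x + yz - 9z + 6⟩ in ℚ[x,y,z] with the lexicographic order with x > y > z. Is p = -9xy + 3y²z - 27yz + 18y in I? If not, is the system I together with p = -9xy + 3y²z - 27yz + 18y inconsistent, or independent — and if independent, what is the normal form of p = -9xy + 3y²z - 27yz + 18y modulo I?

-9xy + 3y²z - 27yz + 18y lies in I (it reduces to 0).

First compute the reduced Gröbner basis of I by Buchberger's algorithm.
f_1 = -3xz + 3/2z - 9/2, LT = xz.
f_2 = -3x + yz - 9z + 6, LT = x.

S(f_1,f_2): lcm = xz. S = ⅓yz² - 3z² + 3/2z + 3/2.
  leading term yz²: no divisor's leading term divides it; move ⅓yz² to the remainder.
  leading term z²: no divisor's leading term divides it; move -3z² to the remainder.
  leading term z: no divisor's leading term divides it; move 3/2z to the remainder.
  leading term 1: no divisor's leading term divides it; move 3/2 to the remainder.
  remainder ⅓yz² - 3z² + 3/2z + 3/2 ≠ 0; add h_3 = ⅓yz² - 3z² + 3/2z + 3/2 to the basis.

S(f_1,h_3): lcm = xyz². S = 9xz² - 9/2xz - 9/2x - ½yz² + 3/2yz.
  leading term xz²: subtract (-3z)·f_1 from 9xz² - 9/2xz - 9/2x - ½yz² + 3/2yz → -9/2xz - 9/2x - ½yz² + 3/2yz + 9/2z² - 27/2z
  leading term xz: subtract (3/2)·f_1 from -9/2xz - 9/2x - ½yz² + 3/2yz + 9/2z² - 27/2z → -9/2x - ½yz² + 3/2yz + 9/2z² - 63/4z + 27/4
  leading term x: subtract (3/2)·f_2 from -9/2x - ½yz² + 3/2yz + 9/2z² - 63/4z + 27/4 → -½yz² + 9/2z² - 9/4z - 9/4
  leading term yz²: subtract (-3/2)·h_3 from -½yz² + 9/2z² - 9/4z - 9/4 → 0
  remainder 0.

S(f_2,h_3): leading monomials are coprime, so the S-polynomial reduces to 0 (Buchberger's first criterion).
Every S-polynomial of the final basis reduces to 0, so we have a Gröbner basis.
Inter-reduce: drop elements whose leading term is divisible by another's, tail-reduce, and make monic.
Reduced Gröbner basis: {x - ⅓yz + 3z - 2, yz² - 9z² + 9/2z + 9/2}.
Label its elements g_1 = x - ⅓yz + 3z - 2, g_2 = yz² - 9z² + 9/2z + 9/2.

Reduce p = -9xy + 3y²z - 27yz + 18y modulo G:
  leading term xy: subtract (-9y)·g_1 from -9xy + 3y²z - 27yz + 18y → 0
  normal form = 0.
Since the normal form is 0, p ∈ I.

Ideal membership is decidable via reduction modulo a Gröbner basis.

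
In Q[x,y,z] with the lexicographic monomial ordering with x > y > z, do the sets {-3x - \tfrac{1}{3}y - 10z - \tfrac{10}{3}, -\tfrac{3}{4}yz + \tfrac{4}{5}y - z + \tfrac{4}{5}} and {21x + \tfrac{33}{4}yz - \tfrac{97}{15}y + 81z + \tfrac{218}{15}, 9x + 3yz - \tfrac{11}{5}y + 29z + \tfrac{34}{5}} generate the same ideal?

Two ideals are equal iff their reduced Gröbner bases coincide (the reduced basis is unique for a fixed ordering).
Buchberger on the first generating set:
f_1 = -3x - \tfrac{1}{3}y - 10z - \tfrac{10}{3}, LT = x.
f_2 = -\tfrac{3}{4}yz + \tfrac{4}{5}y - z + \tfrac{4}{5}, LT = yz.

The S-polynomials (S(f_1,f_2)) all reduce to 0 modulo the current basis, so we have a Gröbner basis.
Inter-reduce: drop elements whose leading term is divisible by another's, tail-reduce, and make monic.
Reduced Gröbner basis: {x + \tfrac{1}{9}y + \tfrac{10}{3}z + \tfrac{10}{9}, yz - \tfrac{16}{15}y + \tfrac{4}{3}z - \tfrac{16}{15}}.

Buchberger on the second generating set:
h_1 = 21x + \tfrac{33}{4}yz - \tfrac{97}{15}y + 81z + \tfrac{218}{15}, LT = x.
h_2 = 9x + 3yz - \tfrac{11}{5}y + 29z + \tfrac{34}{5}, LT = x.

S(h_1,h_2): lcm = x. S = \tfrac{5}{84}yz - \tfrac{4}{63}y + \tfrac{40}{63}z - \tfrac{4}{63}.
  leading term yz: no divisor's leading term divides it; move \tfrac{5}{84}yz to the remainder.
  leading term y: no divisor's leading term divides it; move -\tfrac{4}{63}y to the remainder.
  leading term z: no divisor's leading term divides it; move \tfrac{40}{63}z to the remainder.
  leading term 1: no divisor's leading term divides it; move -\tfrac{4}{63} to the remainder.
  remainder \tfrac{5}{84}yz - \tfrac{4}{63}y + \tfrac{40}{63}z - \tfrac{4}{63} ≠ 0; add k_3 = \tfrac{5}{84}yz - \tfrac{4}{63}y + \tfrac{40}{63}z - \tfrac{4}{63} to the basis.

The other S-polynomials (S(h_1,k_3), S(h_2,k_3)) all reduce to 0 modulo the current basis, so we have a Gröbner basis.
Inter-reduce: drop elements whose leading term is divisible by another's, tail-reduce, and make monic.
Reduced Gröbner basis: {x + \tfrac{1}{9}y - \tfrac{1}{3}z + \tfrac{10}{9}, yz - \tfrac{16}{15}y + \tfrac{32}{3}z - \tfrac{16}{15}}.

Since the reduced bases disagree, the two ideals are not the same.
The same test decides containment: I ⊆ J iff every generator of I reduces to 0 modulo a Gröbner basis of J.

No, the ideals differ.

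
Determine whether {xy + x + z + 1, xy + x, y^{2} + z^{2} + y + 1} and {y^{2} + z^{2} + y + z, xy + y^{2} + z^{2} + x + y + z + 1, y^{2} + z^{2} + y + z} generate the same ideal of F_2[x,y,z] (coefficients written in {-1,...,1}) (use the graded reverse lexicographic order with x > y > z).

No, the ideals differ.

Equality of ideals is decidable: compute both reduced Gröbner bases (unique for the ordering) and check whether they agree.
Buchberger on the first generating set:
f_1 = xy + x + z + 1, LT = xy.
f_2 = xy + x, LT = xy.
f_3 = y^{2} + z^{2} + y + 1, LT = y^{2}.

S(f_1,f_2): lcm = xy. S = z + 1.
  reduce S modulo (f_1, f_2, f_3):
  remainder z + 1 ≠ 0; add g_4 = z + 1 to the basis.

The other S-polynomials (S(f_1,f_3), S(f_2,f_3), S(f_1,g_4), S(f_2,g_4), S(f_3,g_4)) all reduce to 0 modulo the current basis, so we have a Gröbner basis.
Inter-reduce: drop elements whose leading term is divisible by another's, tail-reduce, and make monic.
Reduced Gröbner basis: {xy + x, y^{2} + y, z + 1}.

Buchberger on the second generating set:
h_1 = y^{2} + z^{2} + y + z, LT = y^{2}.
h_2 = xy + y^{2} + z^{2} + x + y + z + 1, LT = xy.
h_3 = y^{2} + z^{2} + y + z, LT = y^{2}.

S(h_1,h_2): lcm = xy^{2}. S = y^{3} + xz^{2} + yz^{2} + y^{2} + xz + yz + y.
  reduce S modulo (h_1, h_2, h_3):
  remainder xz^{2} + xz + y ≠ 0; add k_4 = xz^{2} + xz + y to the basis.

The other S-polynomials (S(h_1,h_3), S(h_2,h_3), S(h_1,k_4), S(h_2,k_4), S(h_3,k_4)) all reduce to 0 modulo the current basis, so we have a Gröbner basis.
Inter-reduce: drop elements whose leading term is divisible by another's, tail-reduce, and make monic.
Reduced Gröbner basis: {xz^{2} + xz + y, xy + x + 1, y^{2} + z^{2} + y + z}.

The bases are distinct; the ideals are different.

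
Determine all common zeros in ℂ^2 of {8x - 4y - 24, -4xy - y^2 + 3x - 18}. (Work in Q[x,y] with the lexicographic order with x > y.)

{(2, -2), (9/4, -3/2)}

Compute a lex Gröbner basis by Buchberger's algorithm.
f_1 = 8x - 4y - 24, LT = x.
f_2 = -4xy + 3x - y^2 - 18, LT = xy.

S(f_1,f_2): lcm = xy. S = 3/4x - 3/4y^2 - 3y - 9/2.
  leading term x: subtract (3/32)·f_1 from 3/4x - 3/4y^2 - 3y - 9/2 → -3/4y^2 - 21/8y - 9/4
  leading term y^2: no divisor's leading term divides it; move -3/4y^2 to the remainder.
  leading term y: no divisor's leading term divides it; move -21/8y to the remainder.
  leading term 1: no divisor's leading term divides it; move -9/4 to the remainder.
  remainder -3/4y^2 - 21/8y - 9/4 ≠ 0; add h_3 = -3/4y^2 - 21/8y - 9/4 to the basis.

The other S-polynomials (S(f_1,h_3), S(f_2,h_3)) all reduce to 0 modulo the current basis, so we have a Gröbner basis.
Inter-reduce: drop elements whose leading term is divisible by another's, tail-reduce, and make monic.
Reduced Gröbner basis: {x - 1/2y - 3, y^2 + 7/2y + 3}.

The lex basis is triangular: the last element involves only y. Solving y^2 + 7/2y + 3 = 0 gives y ∈ {-2, -3/2}; substituting each value into the earlier elements determines the remaining variables.
  y = -2: the earlier basis element becomes x - 2 = 0, giving x = 2 — point (2, -2).
  y = -3/2: the earlier basis element becomes x - 9/4 = 0, giving x = 9/4 — point (9/4, -3/2).
Check: every point annihilates each of the original generators.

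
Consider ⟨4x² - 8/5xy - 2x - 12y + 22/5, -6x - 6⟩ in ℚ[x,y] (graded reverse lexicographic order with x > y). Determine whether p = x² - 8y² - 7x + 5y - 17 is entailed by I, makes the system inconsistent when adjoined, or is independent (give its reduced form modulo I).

First compute the reduced Gröbner basis of I by Buchberger's algorithm.
f_1 = 4x² - 8/5xy - 2x - 12y + 22/5, LT = x².
f_2 = -6x - 6, LT = x.

S(f_1,f_2): lcm = x². S = -⅖xy - 3/2x - 3y + 11/10.
  leading term xy: subtract (1/15y)·f_2 from -⅖xy - 3/2x - 3y + 11/10 → -3/2x - 13/5y + 11/10
  leading term x: subtract (¼)·f_2 from -3/2x - 13/5y + 11/10 → -13/5y + 13/5
  leading term y: no divisor's leading term divides it; move -13/5y to the remainder.
  leading term 1: no divisor's leading term divides it; move 13/5 to the remainder.
  remainder -13/5y + 13/5 ≠ 0; add h_3 = -13/5y + 13/5 to the basis.

S(f_1,h_3): leading monomials are coprime, so the S-polynomial reduces to 0 (Buchberger's first criterion).
S(f_2,h_3): leading monomials are coprime, so the S-polynomial reduces to 0 (Buchberger's first criterion).
Every S-polynomial of the final basis reduces to 0, so we have a Gröbner basis.
Inter-reduce: drop elements whose leading term is divisible by another's, tail-reduce, and make monic.
Reduced Gröbner basis: {x + 1, y - 1}.
Label its elements g_1 = x + 1, g_2 = y - 1.

Reduce p = x² - 8y² - 7x + 5y - 17 modulo G:
  leading term x²: subtract (x)·g_1 from x² - 8y² - 7x + 5y - 17 → -8y² - 8x + 5y - 17
  leading term y²: subtract (-8y)·g_2 from -8y² - 8x + 5y - 17 → -8x - 3y - 17
  leading term x: subtract (-8)·g_1 from -8x - 3y - 17 → -3y - 9
  leading term y: subtract (-3)·g_2 from -3y - 9 → -12
  leading term 1: no divisor's leading term divides it; move -12 to the remainder.
  normal form = -12.
The normal form is nonzero, so p ∉ I. Since p minus its normal form lies in I, I + (p) = I + (r) where r = -12; decide whether this ideal is the whole ring.
Here r = -12 is a nonzero constant, hence a unit: 1 ∈ I + (p), the Gröbner basis of I + (p) is {1}, and the enlarged system has no common solution — adjoining p is inconsistent.

Adjoining x² - 8y² - 7x + 5y - 17 makes the ideal the whole ring: the system is inconsistent.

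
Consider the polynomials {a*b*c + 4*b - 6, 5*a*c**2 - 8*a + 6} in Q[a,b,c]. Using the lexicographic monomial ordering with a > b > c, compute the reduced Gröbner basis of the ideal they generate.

f_1 = a*b*c + 4*b - 6, LT = a*b*c.
f_2 = 5*a*c**2 - 8*a + 6, LT = a*c**2.

S(f_1,f_2): lcm = a*b*c**2. S = 8/5*a*b + 4*b*c - 6/5*b - 6*c.
  leading term a*b: no divisor's leading term divides it; move 8/5*a*b to the remainder.
  leading term b*c: no divisor's leading term divides it; move 4*b*c to the remainder.
  leading term b: no divisor's leading term divides it; move -6/5*b to the remainder.
  leading term c: no divisor's leading term divides it; move -6*c to the remainder.
  remainder 8/5*a*b + 4*b*c - 6/5*b - 6*c ≠ 0; add g_3 = 8/5*a*b + 4*b*c - 6/5*b - 6*c to the basis.

S(f_1,g_3): lcm = a*b*c. S = -5/2*b*c**2 + 3/4*b*c + 4*b + 15/4*c**2 - 6.
  leading term b*c**2: no divisor's leading term divides it; move -5/2*b*c**2 to the remainder.
  leading term b*c: no divisor's leading term divides it; move 3/4*b*c to the remainder.
  leading term b: no divisor's leading term divides it; move 4*b to the remainder.
  leading term c**2: no divisor's leading term divides it; move 15/4*c**2 to the remainder.
  leading term 1: no divisor's leading term divides it; move -6 to the remainder.
  remainder -5/2*b*c**2 + 3/4*b*c + 4*b + 15/4*c**2 - 6 ≠ 0; add g_4 = -5/2*b*c**2 + 3/4*b*c + 4*b + 15/4*c**2 - 6 to the basis.

The other S-polynomials (S(f_2,g_3), S(f_1,g_4), S(f_2,g_4), S(g_3,g_4)) all reduce to 0 modulo the current basis, so we have a Gröbner basis.
Inter-reduce: drop elements whose leading term is divisible by another's, tail-reduce, and make monic.

G = {a*b + 5/2*b*c - 3/4*b - 15/4*c, a*c**2 - 8/5*a + 6/5, b*c**2 - 3/10*b*c - 8/5*b - 3/2*c**2 + 12/5}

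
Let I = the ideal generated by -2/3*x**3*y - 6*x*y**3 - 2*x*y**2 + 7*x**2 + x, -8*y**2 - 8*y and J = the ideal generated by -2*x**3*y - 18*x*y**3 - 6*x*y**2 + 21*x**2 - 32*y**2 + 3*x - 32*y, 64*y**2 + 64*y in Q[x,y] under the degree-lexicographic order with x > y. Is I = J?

Yes, the ideals are equal.

Equality of ideals is decidable: compute both reduced Gröbner bases (unique for the ordering) and check whether they agree.
Buchberger on the first generating set:
f_1 = -2/3*x**3*y - 6*x*y**3 - 2*x*y**2 + 7*x**2 + x, LT = x**3*y.
f_2 = -8*y**2 - 8*y, LT = y**2.

S(f_1,f_2): lcm = x**3*y**2. S = 9*x*y**4 - x**3*y + 3*x*y**3 - 21/2*x**2*y - 3/2*x*y.
  leading term x*y**4: subtract (-9/8*x*y**2)·f_2 from 9*x*y**4 - x**3*y + 3*x*y**3 - 21/2*x**2*y - 3/2*x*y → -x**3*y - 6*x*y**3 - 21/2*x**2*y - 3/2*x*y
  leading term x**3*y: subtract (3/2)·f_1 from -x**3*y - 6*x*y**3 - 21/2*x**2*y - 3/2*x*y → 3*x*y**3 - 21/2*x**2*y + 3*x*y**2 - 21/2*x**2 - 3/2*x*y - 3/2*x
  leading term x*y**3: subtract (-3/8*x*y)·f_2 from 3*x*y**3 - 21/2*x**2*y + 3*x*y**2 - 21/2*x**2 - 3/2*x*y - 3/2*x → -21/2*x**2*y - 21/2*x**2 - 3/2*x*y - 3/2*x
  leading term x**2*y: no divisor's leading term divides it; move -21/2*x**2*y to the remainder.
  leading term x**2: no divisor's leading term divides it; move -21/2*x**2 to the remainder.
  leading term x*y: no divisor's leading term divides it; move -3/2*x*y to the remainder.
  leading term x: no divisor's leading term divides it; move -3/2*x to the remainder.
  remainder -21/2*x**2*y - 21/2*x**2 - 3/2*x*y - 3/2*x ≠ 0; add g_3 = -21/2*x**2*y - 21/2*x**2 - 3/2*x*y - 3/2*x to the basis.

S(f_1,g_3): lcm = x**3*y. S = 9*x*y**3 - x**3 - 1/7*x**2*y + 3*x*y**2 - 149/14*x**2 - 3/2*x.
  leading term x*y**3: subtract (-9/8*x*y)·f_2 from 9*x*y**3 - x**3 - 1/7*x**2*y + 3*x*y**2 - 149/14*x**2 - 3/2*x → -x**3 - 1/7*x**2*y - 6*x*y**2 - 149/14*x**2 - 3/2*x
  leading term x**3: no divisor's leading term divides it; move -x**3 to the remainder.
  leading term x**2*y: subtract (2/147)·g_3 from -1/7*x**2*y - 6*x*y**2 - 149/14*x**2 - 3/2*x → -6*x*y**2 - 21/2*x**2 + 1/49*x*y - 145/98*x
  leading term x*y**2: subtract (3/4*x)·f_2 from -6*x*y**2 - 21/2*x**2 + 1/49*x*y - 145/98*x → -21/2*x**2 + 295/49*x*y - 145/98*x
  leading term x**2: no divisor's leading term divides it; move -21/2*x**2 to the remainder.
  leading term x*y: no divisor's leading term divides it; move 295/49*x*y to the remainder.
  leading term x: no divisor's leading term divides it; move -145/98*x to the remainder.
  remainder -x**3 - 21/2*x**2 + 295/49*x*y - 145/98*x ≠ 0; add g_4 = -x**3 - 21/2*x**2 + 295/49*x*y - 145/98*x to the basis.

The other S-polynomials (S(f_2,g_3), S(f_1,g_4), S(f_2,g_4), S(g_3,g_4)) all reduce to 0 modulo the current basis, so we have a Gröbner basis.
Inter-reduce: drop elements whose leading term is divisible by another's, tail-reduce, and make monic.
Reduced Gröbner basis: {x**3 + 21/2*x**2 - 295/49*x*y + 145/98*x, x**2*y + x**2 + 1/7*x*y + 1/7*x, y**2 + y}.

Buchberger on the second generating set:
h_1 = -2*x**3*y - 18*x*y**3 - 6*x*y**2 + 21*x**2 - 32*y**2 + 3*x - 32*y, LT = x**3*y.
h_2 = 64*y**2 + 64*y, LT = y**2.

S(h_1,h_2): lcm = x**3*y**2. S = 9*x*y**4 - x**3*y + 3*x*y**3 - 21/2*x**2*y + 16*y**3 - 3/2*x*y + 16*y**2.
  leading term x*y**4: subtract (9/64*x*y**2)·h_2 from 9*x*y**4 - x**3*y + 3*x*y**3 - 21/2*x**2*y + 16*y**3 - 3/2*x*y + 16*y**2 → -x**3*y - 6*x*y**3 - 21/2*x**2*y + 16*y**3 - 3/2*x*y + 16*y**2
  leading term x**3*y: subtract (1/2)·h_1 from -x**3*y - 6*x*y**3 - 21/2*x**2*y + 16*y**3 - 3/2*x*y + 16*y**2 → 3*x*y**3 - 21/2*x**2*y + 3*x*y**2 + 16*y**3 - 21/2*x**2 - 3/2*x*y + 32*y**2 - 3/2*x + 16*y
  leading term x*y**3: subtract (3/64*x*y)·h_2 from 3*x*y**3 - 21/2*x**2*y + 3*x*y**2 + 16*y**3 - 21/2*x**2 - 3/2*x*y + 32*y**2 - 3/2*x + 16*y → -21/2*x**2*y + 16*y**3 - 21/2*x**2 - 3/2*x*y + 32*y**2 - 3/2*x + 16*y
  leading term x**2*y: no divisor's leading term divides it; move -21/2*x**2*y to the remainder.
  leading term y**3: subtract (1/4*y)·h_2 from 16*y**3 - 21/2*x**2 - 3/2*x*y + 32*y**2 - 3/2*x + 16*y → -21/2*x**2 - 3/2*x*y + 16*y**2 - 3/2*x + 16*y
  leading term x**2: no divisor's leading term divides it; move -21/2*x**2 to the remainder.
  leading term x*y: no divisor's leading term divides it; move -3/2*x*y to the remainder.
  leading term y**2: subtract (1/4)·h_2 from 16*y**2 - 3/2*x + 16*y → -3/2*x
  leading term x: no divisor's leading term divides it; move -3/2*x to the remainder.
  remainder -21/2*x**2*y - 21/2*x**2 - 3/2*x*y - 3/2*x ≠ 0; add k_3 = -21/2*x**2*y - 21/2*x**2 - 3/2*x*y - 3/2*x to the basis.

S(h_1,k_3): lcm = x**3*y. S = 9*x*y**3 - x**3 - 1/7*x**2*y + 3*x*y**2 - 149/14*x**2 + 16*y**2 - 3/2*x + 16*y.
  leading term x*y**3: subtract (9/64*x*y)·h_2 from 9*x*y**3 - x**3 - 1/7*x**2*y + 3*x*y**2 - 149/14*x**2 + 16*y**2 - 3/2*x + 16*y → -x**3 - 1/7*x**2*y - 6*x*y**2 - 149/14*x**2 + 16*y**2 - 3/2*x + 16*y
  leading term x**3: no divisor's leading term divides it; move -x**3 to the remainder.
  leading term x**2*y: subtract (2/147)·k_3 from -1/7*x**2*y - 6*x*y**2 - 149/14*x**2 + 16*y**2 - 3/2*x + 16*y → -6*x*y**2 - 21/2*x**2 + 1/49*x*y + 16*y**2 - 145/98*x + 16*y
  leading term x*y**2: subtract (-3/32*x)·h_2 from -6*x*y**2 - 21/2*x**2 + 1/49*x*y + 16*y**2 - 145/98*x + 16*y → -21/2*x**2 + 295/49*x*y + 16*y**2 - 145/98*x + 16*y
  leading term x**2: no divisor's leading term divides it; move -21/2*x**2 to the remainder.
  leading term x*y: no divisor's leading term divides it; move 295/49*x*y to the remainder.
  leading term y**2: subtract (1/4)·h_2 from 16*y**2 - 145/98*x + 16*y → -145/98*x
  leading term x: no divisor's leading term divides it; move -145/98*x to the remainder.
  remainder -x**3 - 21/2*x**2 + 295/49*x*y - 145/98*x ≠ 0; add k_4 = -x**3 - 21/2*x**2 + 295/49*x*y - 145/98*x to the basis.

The other S-polynomials (S(h_2,k_3), S(h_1,k_4), S(h_2,k_4), S(k_3,k_4)) all reduce to 0 modulo the current basis, so we have a Gröbner basis.
Inter-reduce: drop elements whose leading term is divisible by another's, tail-reduce, and make monic.
Reduced Gröbner basis: {x**3 + 21/2*x**2 - 295/49*x*y + 145/98*x, x**2*y + x**2 + 1/7*x*y + 1/7*x, y**2 + y}.

The two bases agree; hence the ideals are identical.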